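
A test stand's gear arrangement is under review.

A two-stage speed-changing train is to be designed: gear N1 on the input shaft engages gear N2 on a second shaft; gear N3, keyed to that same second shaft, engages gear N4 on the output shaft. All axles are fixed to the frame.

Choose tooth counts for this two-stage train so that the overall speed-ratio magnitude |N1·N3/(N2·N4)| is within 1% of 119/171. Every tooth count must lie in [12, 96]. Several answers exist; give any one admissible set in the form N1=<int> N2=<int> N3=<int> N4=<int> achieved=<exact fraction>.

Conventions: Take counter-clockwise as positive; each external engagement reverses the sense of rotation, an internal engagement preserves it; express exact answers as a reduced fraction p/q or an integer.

N1=14 N2=18 N3=17 N4=19 achieved=119/171

design class (target 119/171): fixed-axis compound train
target = 119/171 in lowest terms: an exact hit needs N1·N3 = k·119 and N2·N4 = k·171 for one integer k, every count in [12, 96]; additionally prefer no 1:1 stage (N1 ≠ N2, N3 ≠ N4)
k = 1: no 1:1-free in-range split of k·119 and k·171 into factor pairs; take k = 2
k = 2: N1·N3 = 238 = 14·17, N2·N4 = 342 = 18·19
achieved = 14·17/(18·19) = 119/171; |achieved − target| = 0 ≤ 119/17100 ✓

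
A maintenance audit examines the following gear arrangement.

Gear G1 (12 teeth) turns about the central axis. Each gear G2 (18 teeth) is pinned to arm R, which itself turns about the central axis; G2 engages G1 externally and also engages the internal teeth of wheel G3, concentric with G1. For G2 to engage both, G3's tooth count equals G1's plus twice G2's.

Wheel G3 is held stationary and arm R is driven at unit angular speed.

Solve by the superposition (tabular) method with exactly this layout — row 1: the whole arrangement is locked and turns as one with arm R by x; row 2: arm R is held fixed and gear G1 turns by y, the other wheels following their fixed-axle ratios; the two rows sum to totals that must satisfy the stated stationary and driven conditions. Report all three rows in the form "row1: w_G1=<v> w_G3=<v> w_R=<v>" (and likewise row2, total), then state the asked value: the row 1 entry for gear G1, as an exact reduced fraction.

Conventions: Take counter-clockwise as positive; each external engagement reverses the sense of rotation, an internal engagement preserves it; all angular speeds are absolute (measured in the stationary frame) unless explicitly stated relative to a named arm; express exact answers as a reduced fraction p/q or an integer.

topology: planetary set — G1 12T / G2 18T / G3 48T, arm = carrier (Willis)
superposition row 1 [locked train]: every member turns x
row 2: sun turns y, ring = −(12/48)·y, arm 0
boundary: total ω_ring = x − (12/48)·y = 0 and total ω_arm = x = 1  ⇒  y = 4, x = 1
row 2 ring = −(12/48)·4 = -1
totals (row 1 + row 2): sun 1 + 4 = 5, ring 1 + (-1) = 0, arm 1 + 0 = 1
asked cell (row1, sun) = 1

row1: w_G1=1 w_G3=1 w_R=1
row2: w_G1=4 w_G3=-1 w_R=0
total: w_G1=5 w_G3=0 w_R=1
asked value: 1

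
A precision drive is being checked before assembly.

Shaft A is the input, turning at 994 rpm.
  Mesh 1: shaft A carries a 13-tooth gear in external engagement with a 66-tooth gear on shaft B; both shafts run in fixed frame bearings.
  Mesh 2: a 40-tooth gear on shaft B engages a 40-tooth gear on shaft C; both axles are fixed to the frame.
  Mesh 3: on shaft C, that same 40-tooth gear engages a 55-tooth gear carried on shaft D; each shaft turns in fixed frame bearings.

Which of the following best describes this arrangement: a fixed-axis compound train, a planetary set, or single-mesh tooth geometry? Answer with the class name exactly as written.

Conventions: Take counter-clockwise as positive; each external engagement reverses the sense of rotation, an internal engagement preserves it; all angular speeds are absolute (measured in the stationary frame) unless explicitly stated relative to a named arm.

fixed-axis compound train

class = fixed-axis compound train [3 meshes; 3 ratios multiply, 3 sense flips]
classification: fixed-axis compound train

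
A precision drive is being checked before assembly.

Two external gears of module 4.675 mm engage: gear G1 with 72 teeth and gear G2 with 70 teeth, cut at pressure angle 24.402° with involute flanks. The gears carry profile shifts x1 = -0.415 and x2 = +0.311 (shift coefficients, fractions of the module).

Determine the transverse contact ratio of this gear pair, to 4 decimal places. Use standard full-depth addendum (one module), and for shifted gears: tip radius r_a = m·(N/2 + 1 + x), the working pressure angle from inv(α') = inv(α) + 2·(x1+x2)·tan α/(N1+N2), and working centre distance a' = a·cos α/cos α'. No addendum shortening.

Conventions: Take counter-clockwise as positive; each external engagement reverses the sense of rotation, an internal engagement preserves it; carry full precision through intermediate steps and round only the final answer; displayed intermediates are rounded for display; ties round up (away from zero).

1.5915

single-mesh involute tooth geometry (72T engaging 70T at module 4.675)
base radii: r_b1 = 153.265633, r_b2 = 149.008254
tip radii: r_a1 = 171.034875, r_a2 = 169.753925
inv(α') = inv(24.402°) + 2·(-0.415+0.311)·tan α/(72+70) = 0.02710244  ⇒  α' = 24.21539°
a' = a·cos α / cos α' = 331.9250·cos 24.402°/cos 24.21539° = 331.437051
action lengths: √(r_a1²−r_b1²) = 75.911621, √(r_a2²−r_b2²) = 81.319956
base pitch p_b = π·m·cos α = 13.374950
CR = (75.911621 + 81.319956 − 331.437051·sin 24.21539°)/13.374950 = 1.591533
contact ratio ≈ 1.5915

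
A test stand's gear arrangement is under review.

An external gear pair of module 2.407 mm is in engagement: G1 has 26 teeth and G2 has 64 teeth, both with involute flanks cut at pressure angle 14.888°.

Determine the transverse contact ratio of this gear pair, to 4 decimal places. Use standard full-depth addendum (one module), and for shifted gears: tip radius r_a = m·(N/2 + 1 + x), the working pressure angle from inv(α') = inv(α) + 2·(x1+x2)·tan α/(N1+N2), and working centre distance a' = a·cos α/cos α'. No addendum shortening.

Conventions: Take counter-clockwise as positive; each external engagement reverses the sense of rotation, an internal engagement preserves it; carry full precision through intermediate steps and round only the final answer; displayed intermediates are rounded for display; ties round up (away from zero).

2.0191

topology: single-mesh involute geometry — m = 2.407, 26T/64T pair
base radii: r_b1 = 30.240558, r_b2 = 74.438298
tip radii: r_a1 = 33.698000, r_a2 = 79.431000
no profile shift: α' = α, a' = a
action lengths: √(r_a1²−r_b1²) = 14.868216, √(r_a2²−r_b2²) = 27.716847
base pitch p_b = π·m·cos α = 7.307963
CR = (14.868216 + 27.716847 − 108.315000·sin 14.88800°)/7.307963 = 2.019119
contact ratio ≈ 2.0191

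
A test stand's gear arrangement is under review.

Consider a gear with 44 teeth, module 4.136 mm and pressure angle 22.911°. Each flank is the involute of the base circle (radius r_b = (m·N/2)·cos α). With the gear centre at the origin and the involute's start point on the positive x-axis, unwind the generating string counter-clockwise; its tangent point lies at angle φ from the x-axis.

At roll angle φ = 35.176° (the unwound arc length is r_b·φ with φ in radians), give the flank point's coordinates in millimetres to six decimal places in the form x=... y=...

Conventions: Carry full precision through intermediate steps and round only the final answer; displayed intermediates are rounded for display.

x=98.151650 y=6.224532

topology: single-mesh involute geometry — m = 4.136, N = 44
pitch radius r_p = m·N/2 = 4.136·44/2 = 90.992000
base radius r_b = r_p·cos α = 90.992000·cos 22.911° = 83.813703
roll angle φ = 35.176° = 0.61393702 rad
x = r_b·(cos φ + φ·sin φ) = 98.151650
y = r_b·(sin φ − φ·cos φ) = 6.224532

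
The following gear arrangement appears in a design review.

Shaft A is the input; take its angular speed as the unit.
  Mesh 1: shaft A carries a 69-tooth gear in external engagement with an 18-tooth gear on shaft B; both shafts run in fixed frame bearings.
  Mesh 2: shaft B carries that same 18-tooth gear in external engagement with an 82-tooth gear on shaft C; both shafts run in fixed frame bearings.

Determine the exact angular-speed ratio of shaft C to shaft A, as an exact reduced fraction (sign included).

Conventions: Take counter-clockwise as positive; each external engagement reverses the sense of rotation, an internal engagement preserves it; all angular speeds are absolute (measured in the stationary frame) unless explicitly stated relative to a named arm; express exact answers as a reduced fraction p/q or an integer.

69/82

class = fixed-axis compound train [2 meshes; 2 ratios multiply, 2 sense flips]
mesh 1 [69T→18T]: running ratio 23/6, sense −
mesh 2 [18T→82T]: running ratio 69/82, sense +
ω_out/ω_in = 69/82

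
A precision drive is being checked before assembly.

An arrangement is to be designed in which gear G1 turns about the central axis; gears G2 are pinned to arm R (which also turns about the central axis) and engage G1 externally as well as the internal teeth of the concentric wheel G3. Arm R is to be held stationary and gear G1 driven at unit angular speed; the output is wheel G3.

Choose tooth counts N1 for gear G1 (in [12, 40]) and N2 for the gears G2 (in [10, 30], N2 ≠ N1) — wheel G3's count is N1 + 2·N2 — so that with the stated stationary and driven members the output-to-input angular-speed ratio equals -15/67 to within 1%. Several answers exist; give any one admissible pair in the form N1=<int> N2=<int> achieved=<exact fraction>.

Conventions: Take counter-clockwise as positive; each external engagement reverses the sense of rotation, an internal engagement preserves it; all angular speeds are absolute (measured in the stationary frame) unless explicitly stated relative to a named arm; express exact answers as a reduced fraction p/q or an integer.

N1=15 N2=26 achieved=-15/67

planetary set to be sized for -15/67 (Willis relation)
Willis with ω_arm = 0: ω_ring/ω_sun = −N1/N3; set equal to -15/67  ⇒  N3/N1 = −1/(-15/67) = 67/15
N3 = N1 + 2·N2  ⇒  N2/N1 = (N3/N1 − 1)/2 = (67/15 − 1)/2 = 26/15
smallest multiple with N1 ≥ 12 and N2 ≥ 10: k = 1  ⇒  N1 = 1·15 = 15, N2 = 1·26 = 26 (N1 ≤ 40, N2 ≤ 30, N2 ≠ N1 ✓), N3 = 15 + 2·26 = 67
check: −N1/N3 with N1 = 15, N3 = 67 gives -15/67; |achieved − target| = 0 ≤ 3/1340 ✓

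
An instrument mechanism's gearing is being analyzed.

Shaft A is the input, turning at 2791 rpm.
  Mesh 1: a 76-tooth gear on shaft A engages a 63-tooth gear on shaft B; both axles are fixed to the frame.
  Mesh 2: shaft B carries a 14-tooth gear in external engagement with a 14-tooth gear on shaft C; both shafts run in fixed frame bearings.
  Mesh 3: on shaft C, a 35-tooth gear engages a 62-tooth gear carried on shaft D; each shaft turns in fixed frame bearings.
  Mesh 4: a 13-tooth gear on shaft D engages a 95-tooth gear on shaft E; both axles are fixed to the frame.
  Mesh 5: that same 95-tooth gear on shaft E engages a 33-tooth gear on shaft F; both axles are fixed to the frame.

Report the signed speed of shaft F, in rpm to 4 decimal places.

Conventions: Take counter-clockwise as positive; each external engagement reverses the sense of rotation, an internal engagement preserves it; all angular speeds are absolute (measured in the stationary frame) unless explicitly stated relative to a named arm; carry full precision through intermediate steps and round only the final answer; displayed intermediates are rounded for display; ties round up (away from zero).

class = fixed-axis compound train [5 meshes; 5 ratios multiply, 5 sense flips]
mesh 1 [76T→63T]: ω = 2791.0000×76/63 = 3366.9206 rpm, sense flips to −
mesh 2 [14T→14T]: ω = 3366.9206×14/14 = 3366.9206 rpm, sense flips to +
mesh 3 [35T→62T]: ω = 3366.9206×35/62 = 1900.6810 rpm, sense flips to −
mesh 4 [13T→95T]: ω = 1900.6810×13/95 = 260.0932 rpm, sense flips to +
mesh 5 [95T→33T]: ω = 260.0932×95/33 = 748.7531 rpm, sense flips to −
signed output speed = -748.7531 rpm

-748.7531 rpm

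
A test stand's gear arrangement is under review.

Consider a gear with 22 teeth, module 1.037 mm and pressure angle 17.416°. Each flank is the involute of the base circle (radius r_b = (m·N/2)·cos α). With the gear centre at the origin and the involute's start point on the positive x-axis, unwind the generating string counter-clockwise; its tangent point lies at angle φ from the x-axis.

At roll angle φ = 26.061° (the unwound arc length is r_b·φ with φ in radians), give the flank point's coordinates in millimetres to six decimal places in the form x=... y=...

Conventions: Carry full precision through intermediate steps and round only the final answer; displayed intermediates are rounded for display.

single-mesh involute tooth geometry (22T wheel at module 1.037)
pitch radius r_p = m·N/2 = 1.037·22/2 = 11.407000
base radius r_b = r_p·cos α = 11.407000·cos 17.416° = 10.884066
roll angle φ = 26.061° = 0.45485026 rad
x = r_b·(cos φ + φ·sin φ) = 11.952394
y = r_b·(sin φ − φ·cos φ) = 0.334398

x=11.952394 y=0.334398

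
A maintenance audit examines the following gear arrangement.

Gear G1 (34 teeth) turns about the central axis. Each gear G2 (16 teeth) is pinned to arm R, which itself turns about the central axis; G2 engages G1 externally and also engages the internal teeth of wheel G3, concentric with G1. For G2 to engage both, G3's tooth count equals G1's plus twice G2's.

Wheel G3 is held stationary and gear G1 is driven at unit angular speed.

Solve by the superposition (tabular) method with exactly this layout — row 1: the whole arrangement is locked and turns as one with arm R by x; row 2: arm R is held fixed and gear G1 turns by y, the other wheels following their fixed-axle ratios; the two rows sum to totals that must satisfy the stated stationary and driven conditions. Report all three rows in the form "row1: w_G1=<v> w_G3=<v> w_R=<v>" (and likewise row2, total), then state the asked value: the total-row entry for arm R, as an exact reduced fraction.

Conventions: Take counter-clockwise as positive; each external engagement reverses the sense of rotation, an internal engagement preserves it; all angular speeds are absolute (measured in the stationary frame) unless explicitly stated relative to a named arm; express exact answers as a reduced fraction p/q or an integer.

row1: w_G1=17/50 w_G3=17/50 w_R=17/50
row2: w_G1=33/50 w_G3=-17/50 w_R=0
total: w_G1=1 w_G3=0 w_R=17/50
asked value: 17/50

topology: planetary set — G1 34T / G2 16T / G3 66T, arm = carrier (Willis)
superposition row 1 [locked train]: every member turns x
row 2: sun turns y, ring = −(34/66)·y, arm 0
boundary: total ω_ring = x − (34/66)·y = 0 and total ω_sun = x + y = 1  ⇒  y = 33/50, x = 17/50
row 2 ring = −(34/66)·33/50 = -17/50
totals (row 1 + row 2): sun 17/50 + 33/50 = 1, ring 17/50 + (-17/50) = 0, arm 17/50 + 0 = 17/50
asked cell (total, arm) = 17/50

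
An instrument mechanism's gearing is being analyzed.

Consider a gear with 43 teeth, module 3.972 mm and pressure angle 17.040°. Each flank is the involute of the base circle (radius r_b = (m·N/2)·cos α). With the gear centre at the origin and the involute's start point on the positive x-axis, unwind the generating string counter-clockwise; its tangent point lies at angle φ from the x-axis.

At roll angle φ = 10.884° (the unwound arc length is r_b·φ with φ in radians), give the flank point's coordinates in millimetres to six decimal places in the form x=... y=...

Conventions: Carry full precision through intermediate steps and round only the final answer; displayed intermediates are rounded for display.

class = single-mesh tooth geometry [base-circle involute, m = 3.972, 43T]
pitch radius r_p = m·N/2 = 3.972·43/2 = 85.398000
base radius r_b = r_p·cos α = 85.398000·cos 17.040° = 81.649063
roll angle φ = 10.884° = 0.18996164 rad
x = r_b·(cos φ + φ·sin φ) = 83.108970
y = r_b·(sin φ − φ·cos φ) = 0.185892

x=83.108970 y=0.185892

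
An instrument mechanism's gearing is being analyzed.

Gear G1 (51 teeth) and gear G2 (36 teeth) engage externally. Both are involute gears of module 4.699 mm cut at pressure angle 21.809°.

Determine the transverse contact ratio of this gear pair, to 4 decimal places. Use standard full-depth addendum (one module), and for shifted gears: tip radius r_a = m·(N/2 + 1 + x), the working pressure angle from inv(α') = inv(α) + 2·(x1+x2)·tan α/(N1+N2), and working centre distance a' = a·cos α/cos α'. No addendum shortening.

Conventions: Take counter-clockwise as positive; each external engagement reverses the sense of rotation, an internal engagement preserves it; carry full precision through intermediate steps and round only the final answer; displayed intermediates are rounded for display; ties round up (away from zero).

1.6405

topology: single-mesh involute geometry — m = 4.699, 51T/36T pair
base radii: r_b1 = 111.248359, r_b2 = 78.528253
tip radii: r_a1 = 124.523500, r_a2 = 89.281000
no profile shift: α' = α, a' = a
action lengths: √(r_a1²−r_b1²) = 55.945552, √(r_a2²−r_b2²) = 42.478352
base pitch p_b = π·m·cos α = 13.705766
CR = (55.945552 + 42.478352 − 204.406500·sin 21.80900°)/13.705766 = 1.640484
contact ratio ≈ 1.6405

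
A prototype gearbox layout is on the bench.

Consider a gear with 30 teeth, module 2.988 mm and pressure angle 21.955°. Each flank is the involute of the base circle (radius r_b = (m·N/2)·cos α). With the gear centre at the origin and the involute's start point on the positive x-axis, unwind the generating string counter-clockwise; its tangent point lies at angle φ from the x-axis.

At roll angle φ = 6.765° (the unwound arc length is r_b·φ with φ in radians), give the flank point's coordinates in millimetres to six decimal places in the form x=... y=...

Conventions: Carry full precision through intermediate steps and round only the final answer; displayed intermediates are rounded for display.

class = single-mesh tooth geometry [base-circle involute, m = 2.988, 30T]
pitch radius r_p = m·N/2 = 2.988·30/2 = 44.820000
base radius r_b = r_p·cos α = 44.820000·cos 21.955° = 41.569554
roll angle φ = 6.765° = 0.11807152 rad
x = r_b·(cos φ + φ·sin φ) = 41.858303
y = r_b·(sin φ − φ·cos φ) = 0.022776

x=41.858303 y=0.022776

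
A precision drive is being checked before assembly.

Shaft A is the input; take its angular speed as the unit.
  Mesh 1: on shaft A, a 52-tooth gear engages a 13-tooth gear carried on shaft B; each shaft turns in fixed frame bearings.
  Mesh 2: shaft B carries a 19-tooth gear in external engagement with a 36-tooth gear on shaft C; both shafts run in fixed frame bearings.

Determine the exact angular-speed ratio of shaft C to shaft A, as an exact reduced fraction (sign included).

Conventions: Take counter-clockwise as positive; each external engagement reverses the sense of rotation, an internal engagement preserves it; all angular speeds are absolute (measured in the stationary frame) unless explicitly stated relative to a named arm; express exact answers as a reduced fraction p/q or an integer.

class = fixed-axis compound train [2 meshes; 2 ratios multiply, 2 sense flips]
mesh 1 [52T→13T]: running ratio 4, sense −
mesh 2 [19T→36T]: running ratio 19/9, sense +
ω_out/ω_in = 19/9

19/9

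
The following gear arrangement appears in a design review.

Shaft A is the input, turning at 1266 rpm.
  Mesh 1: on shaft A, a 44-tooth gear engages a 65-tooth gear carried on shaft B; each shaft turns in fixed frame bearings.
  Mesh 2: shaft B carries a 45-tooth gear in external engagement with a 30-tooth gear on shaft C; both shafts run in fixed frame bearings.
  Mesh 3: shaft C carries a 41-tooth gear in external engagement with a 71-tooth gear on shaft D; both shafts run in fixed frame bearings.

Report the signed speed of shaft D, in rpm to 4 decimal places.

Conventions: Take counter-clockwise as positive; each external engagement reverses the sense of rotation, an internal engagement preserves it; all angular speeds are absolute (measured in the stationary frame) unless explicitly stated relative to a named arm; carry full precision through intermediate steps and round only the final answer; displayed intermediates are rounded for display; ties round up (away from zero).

topology: fixed-axis compound train — 3 meshes, A→D
mesh 1 [44T→65T]: ω = 1266.0000×44/65 = 856.9846 rpm, sense flips to −
mesh 2 [45T→30T]: ω = 856.9846×45/30 = 1285.4769 rpm, sense flips to +
mesh 3 [41T→71T]: ω = 1285.4769×41/71 = 742.3177 rpm, sense flips to −
signed output speed = -742.3177 rpm

-742.3177 rpm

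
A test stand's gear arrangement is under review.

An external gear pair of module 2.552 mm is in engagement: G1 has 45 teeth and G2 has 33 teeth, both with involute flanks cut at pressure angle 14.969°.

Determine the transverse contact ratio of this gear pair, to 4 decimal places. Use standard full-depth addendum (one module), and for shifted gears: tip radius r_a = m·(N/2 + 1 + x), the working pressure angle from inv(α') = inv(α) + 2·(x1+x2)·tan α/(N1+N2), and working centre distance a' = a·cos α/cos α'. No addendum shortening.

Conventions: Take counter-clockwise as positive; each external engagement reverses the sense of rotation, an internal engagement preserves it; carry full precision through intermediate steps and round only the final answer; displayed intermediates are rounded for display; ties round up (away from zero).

class = single-mesh tooth geometry [involute pair 45T × 33T, m = 2.552]
base radii: r_b1 = 55.471494, r_b2 = 40.679095
tip radii: r_a1 = 59.972000, r_a2 = 44.660000
no profile shift: α' = α, a' = a
action lengths: √(r_a1²−r_b1²) = 22.793731, √(r_a2²−r_b2²) = 18.431679
base pitch p_b = π·m·cos α = 7.745282
CR = (22.793731 + 18.431679 − 99.528000·sin 14.96900°)/7.745282 = 2.003502
contact ratio ≈ 2.0035

2.0035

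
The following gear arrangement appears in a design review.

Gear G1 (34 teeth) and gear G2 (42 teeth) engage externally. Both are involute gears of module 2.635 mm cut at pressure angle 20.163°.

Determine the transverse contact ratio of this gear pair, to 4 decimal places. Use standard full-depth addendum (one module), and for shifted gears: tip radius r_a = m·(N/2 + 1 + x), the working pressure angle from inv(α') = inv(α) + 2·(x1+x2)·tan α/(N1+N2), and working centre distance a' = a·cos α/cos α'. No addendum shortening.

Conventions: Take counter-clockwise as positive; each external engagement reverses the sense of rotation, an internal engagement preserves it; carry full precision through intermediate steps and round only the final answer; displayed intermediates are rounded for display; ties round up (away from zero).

1.6940

class = single-mesh tooth geometry [involute pair 34T × 42T, m = 2.635]
base radii: r_b1 = 42.049775, r_b2 = 51.943839
tip radii: r_a1 = 47.430000, r_a2 = 57.970000
no profile shift: α' = α, a' = a
action lengths: √(r_a1²−r_b1²) = 21.941316, √(r_a2²−r_b2²) = 25.736325
base pitch p_b = π·m·cos α = 7.770780
CR = (21.941316 + 25.736325 − 100.130000·sin 20.16300°)/7.770780 = 1.693990
contact ratio ≈ 1.6940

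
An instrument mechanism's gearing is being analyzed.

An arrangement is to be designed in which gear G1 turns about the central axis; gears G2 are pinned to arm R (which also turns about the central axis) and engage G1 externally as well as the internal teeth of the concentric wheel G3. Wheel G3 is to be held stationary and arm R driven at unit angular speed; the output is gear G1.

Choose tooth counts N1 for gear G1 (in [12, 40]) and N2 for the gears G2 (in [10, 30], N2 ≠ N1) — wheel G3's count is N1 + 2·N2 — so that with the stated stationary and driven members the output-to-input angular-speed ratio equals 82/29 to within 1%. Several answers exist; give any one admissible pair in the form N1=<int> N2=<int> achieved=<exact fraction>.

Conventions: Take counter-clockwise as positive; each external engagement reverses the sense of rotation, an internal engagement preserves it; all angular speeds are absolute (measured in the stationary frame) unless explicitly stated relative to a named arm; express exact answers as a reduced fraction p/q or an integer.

N1=29 N2=12 achieved=82/29

planetary set to be sized for 82/29 (Willis relation)
Willis with ω_ring = 0: ω_sun/ω_arm = (N1+N3)/N1; set equal to 82/29  ⇒  N3/N1 = 82/29 − 1 = 53/29
N3 = N1 + 2·N2  ⇒  N2/N1 = (N3/N1 − 1)/2 = (53/29 − 1)/2 = 12/29
smallest multiple with N1 ≥ 12 and N2 ≥ 10: k = 1  ⇒  N1 = 1·29 = 29, N2 = 1·12 = 12 (N1 ≤ 40, N2 ≤ 30, N2 ≠ N1 ✓), N3 = 29 + 2·12 = 53
check: (N1+N3)/N1 with N1 = 29, N3 = 53 gives 82/29; |achieved − target| = 0 ≤ 41/1450 ✓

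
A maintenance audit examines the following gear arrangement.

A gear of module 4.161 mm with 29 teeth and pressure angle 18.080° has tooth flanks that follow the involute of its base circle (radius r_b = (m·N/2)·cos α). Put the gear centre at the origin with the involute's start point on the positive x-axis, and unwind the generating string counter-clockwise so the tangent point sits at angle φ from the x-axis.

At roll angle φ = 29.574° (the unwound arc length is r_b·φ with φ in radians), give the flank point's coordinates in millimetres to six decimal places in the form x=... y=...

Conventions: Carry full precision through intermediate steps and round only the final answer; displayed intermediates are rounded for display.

x=64.494470 y=2.559768

class = single-mesh tooth geometry [base-circle involute, m = 4.161, 29T]
pitch radius r_p = m·N/2 = 4.161·29/2 = 60.334500
base radius r_b = r_p·cos α = 60.334500·cos 18.080° = 57.355431
roll angle φ = 29.574° = 0.51616367 rad
x = r_b·(cos φ + φ·sin φ) = 64.494470
y = r_b·(sin φ − φ·cos φ) = 2.559768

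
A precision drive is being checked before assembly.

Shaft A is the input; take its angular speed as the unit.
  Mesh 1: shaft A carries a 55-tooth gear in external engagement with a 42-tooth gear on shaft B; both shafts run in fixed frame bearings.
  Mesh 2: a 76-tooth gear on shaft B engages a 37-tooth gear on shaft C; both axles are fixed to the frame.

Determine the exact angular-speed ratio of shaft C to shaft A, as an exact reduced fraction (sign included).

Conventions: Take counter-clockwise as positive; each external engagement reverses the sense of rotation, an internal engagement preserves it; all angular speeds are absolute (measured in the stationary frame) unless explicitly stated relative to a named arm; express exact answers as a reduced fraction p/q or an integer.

2090/777

class = fixed-axis compound train [2 meshes; 2 ratios multiply, 2 sense flips]
mesh 1 [55T→42T]: running ratio 55/42, sense −
mesh 2 [76T→37T]: running ratio 2090/777, sense +
ω_out/ω_in = 2090/777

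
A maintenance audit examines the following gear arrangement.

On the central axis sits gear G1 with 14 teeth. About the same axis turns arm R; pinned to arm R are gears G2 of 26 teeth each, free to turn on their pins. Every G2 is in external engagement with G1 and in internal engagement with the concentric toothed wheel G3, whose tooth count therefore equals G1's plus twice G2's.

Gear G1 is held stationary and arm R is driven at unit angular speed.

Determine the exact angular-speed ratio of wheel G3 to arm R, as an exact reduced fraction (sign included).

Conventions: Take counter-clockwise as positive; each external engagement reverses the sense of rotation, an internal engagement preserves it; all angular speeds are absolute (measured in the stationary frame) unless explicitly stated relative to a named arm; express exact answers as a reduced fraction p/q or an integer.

planetary set (14T centre, 26T on arm, 66T internal) — Willis relation
ring teeth: 14 + 2·26 = 66
14(ω_sun−ω_arm) = −66(ω_ring−ω_arm),  ω_sun = 0, ω_arm = 1
ω_ring = 1 − (14/66)(0−1) = 40/33
ω_out/ω_in = 40/33

40/33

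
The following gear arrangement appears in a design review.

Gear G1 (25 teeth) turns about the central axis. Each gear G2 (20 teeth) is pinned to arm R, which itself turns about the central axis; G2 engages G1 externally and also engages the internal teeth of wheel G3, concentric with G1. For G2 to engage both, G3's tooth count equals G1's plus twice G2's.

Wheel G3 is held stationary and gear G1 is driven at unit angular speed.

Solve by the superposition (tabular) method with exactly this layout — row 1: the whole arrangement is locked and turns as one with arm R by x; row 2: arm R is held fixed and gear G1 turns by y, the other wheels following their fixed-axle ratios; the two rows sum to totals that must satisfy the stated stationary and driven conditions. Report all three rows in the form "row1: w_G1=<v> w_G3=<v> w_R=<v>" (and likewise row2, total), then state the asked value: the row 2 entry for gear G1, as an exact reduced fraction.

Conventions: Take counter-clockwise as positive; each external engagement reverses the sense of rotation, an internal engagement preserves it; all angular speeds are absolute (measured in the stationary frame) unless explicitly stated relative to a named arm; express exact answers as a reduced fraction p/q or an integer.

topology: planetary set — G1 25T / G2 20T / G3 65T, arm = carrier (Willis)
superposition row 1 [locked train]: every member turns x
row 2 (arm held, sun turns y): ω_ring = −(25/65)·y, ω_arm = 0
boundary: total ω_ring = x − (25/65)·y = 0 and total ω_sun = x + y = 1  ⇒  y = 13/18, x = 5/18
row 2 ring = −(25/65)·13/18 = -5/18
totals (row 1 + row 2): sun 5/18 + 13/18 = 1, ring 5/18 + (-5/18) = 0, arm 5/18 + 0 = 5/18
asked cell (row2, sun) = 13/18

row1: w_G1=5/18 w_G3=5/18 w_R=5/18
row2: w_G1=13/18 w_G3=-5/18 w_R=0
total: w_G1=1 w_G3=0 w_R=5/18
asked value: 13/18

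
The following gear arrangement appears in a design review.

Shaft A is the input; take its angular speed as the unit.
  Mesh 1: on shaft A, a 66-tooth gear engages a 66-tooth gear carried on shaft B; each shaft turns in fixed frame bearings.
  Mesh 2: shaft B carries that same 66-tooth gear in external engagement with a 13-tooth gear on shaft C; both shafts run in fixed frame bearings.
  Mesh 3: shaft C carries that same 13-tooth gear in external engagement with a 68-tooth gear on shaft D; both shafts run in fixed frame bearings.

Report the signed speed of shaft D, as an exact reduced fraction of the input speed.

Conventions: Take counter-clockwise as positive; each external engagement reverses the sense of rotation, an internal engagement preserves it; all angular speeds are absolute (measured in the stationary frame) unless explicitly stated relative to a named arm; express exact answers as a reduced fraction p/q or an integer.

3-mesh fixed-axis compound train (all bearings frame-fixed)
mesh 1 [66T→66T]: |ω|/ω_in = 1×66/66 = 1, sense flips to −
mesh 2 [66T→13T]: |ω|/ω_in = 1×66/13 = 66/13, sense flips to +
mesh 3 [13T→68T]: |ω|/ω_in = (66/13)×13/68 = 33/34, sense flips to −
signed output speed (× input speed) = -33/34

-33/34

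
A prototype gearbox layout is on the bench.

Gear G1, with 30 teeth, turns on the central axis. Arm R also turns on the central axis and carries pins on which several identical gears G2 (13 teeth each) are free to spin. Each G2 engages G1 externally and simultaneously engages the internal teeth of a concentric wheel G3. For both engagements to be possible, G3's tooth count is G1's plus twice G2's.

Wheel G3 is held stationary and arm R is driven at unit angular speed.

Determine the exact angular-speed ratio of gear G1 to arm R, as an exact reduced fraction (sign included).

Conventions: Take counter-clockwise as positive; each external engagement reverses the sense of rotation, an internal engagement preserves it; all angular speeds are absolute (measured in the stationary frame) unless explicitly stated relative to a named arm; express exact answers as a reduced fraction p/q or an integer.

43/15

class = planetary set [G3 = 30+2·13 = 56; Willis about the carrier]
ring teeth: 30 + 2·13 = 56
30(ω_sun−ω_arm) = −56(ω_ring−ω_arm),  ω_ring = 0, ω_arm = 1
ω_sun = 1 − (56/30)(0−1) = 43/15
ω_out/ω_in = 43/15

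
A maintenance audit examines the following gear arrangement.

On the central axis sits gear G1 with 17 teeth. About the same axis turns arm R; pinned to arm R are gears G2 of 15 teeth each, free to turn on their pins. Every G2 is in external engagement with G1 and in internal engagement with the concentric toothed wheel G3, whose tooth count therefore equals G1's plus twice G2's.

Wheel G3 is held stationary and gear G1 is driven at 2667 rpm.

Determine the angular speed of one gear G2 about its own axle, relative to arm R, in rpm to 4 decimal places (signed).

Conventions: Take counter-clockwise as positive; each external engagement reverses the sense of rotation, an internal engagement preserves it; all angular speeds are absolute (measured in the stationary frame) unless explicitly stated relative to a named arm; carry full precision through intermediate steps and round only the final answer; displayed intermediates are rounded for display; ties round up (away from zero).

-2219.7219 rpm

recognized (axles ride arm R): planetary set, 17/15/47 teeth
normalise by the input: solve with ω_sun = 1, then scale by 2667 rpm
ring teeth: 17 + 2·15 = 47
17(ω_sun−ω_arm) = −47(ω_ring−ω_arm),  ω_ring = 0, ω_sun = 1
17(1−ω_arm) = −47(0−ω_arm)  ⇒  64·ω_arm = 17  ⇒  ω_arm = 17/64
sun–planet mesh: 17·(1−17/64) = −15·(ω_p−ω_arm)  ⇒  ω_p−ω_arm = -799/960
scale: ω_p−ω_arm = -799/960 × 2667 rpm = -2219.7219 rpm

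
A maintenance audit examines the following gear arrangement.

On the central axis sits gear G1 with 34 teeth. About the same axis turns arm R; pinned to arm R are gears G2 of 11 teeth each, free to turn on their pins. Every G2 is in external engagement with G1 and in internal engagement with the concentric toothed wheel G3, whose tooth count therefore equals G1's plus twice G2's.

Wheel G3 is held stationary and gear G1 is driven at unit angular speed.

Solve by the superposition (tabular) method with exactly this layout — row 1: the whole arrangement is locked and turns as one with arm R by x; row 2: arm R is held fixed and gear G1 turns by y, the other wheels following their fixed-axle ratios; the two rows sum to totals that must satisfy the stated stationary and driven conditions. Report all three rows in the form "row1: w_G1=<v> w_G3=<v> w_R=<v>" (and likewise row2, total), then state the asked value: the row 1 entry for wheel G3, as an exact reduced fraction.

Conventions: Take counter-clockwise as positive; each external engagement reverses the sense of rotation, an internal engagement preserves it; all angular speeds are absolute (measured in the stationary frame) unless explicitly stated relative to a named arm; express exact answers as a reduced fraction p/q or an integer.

class = planetary set [G3 = 34+2·11 = 56; Willis about the carrier]
row 1: whole set turns with the arm by x
row 2 — arm fixed, fixed-axis ratios: sun y, ring −(34/56)·y, arm 0
boundary: total ω_ring = x − (34/56)·y = 0 and total ω_sun = x + y = 1  ⇒  y = 28/45, x = 17/45
row 2 ring = −(34/56)·28/45 = -17/45
totals (row 1 + row 2): sun 17/45 + 28/45 = 1, ring 17/45 + (-17/45) = 0, arm 17/45 + 0 = 17/45
asked cell (row1, ring) = 17/45

row1: w_G1=17/45 w_G3=17/45 w_R=17/45
row2: w_G1=28/45 w_G3=-17/45 w_R=0
total: w_G1=1 w_G3=0 w_R=17/45
asked value: 17/45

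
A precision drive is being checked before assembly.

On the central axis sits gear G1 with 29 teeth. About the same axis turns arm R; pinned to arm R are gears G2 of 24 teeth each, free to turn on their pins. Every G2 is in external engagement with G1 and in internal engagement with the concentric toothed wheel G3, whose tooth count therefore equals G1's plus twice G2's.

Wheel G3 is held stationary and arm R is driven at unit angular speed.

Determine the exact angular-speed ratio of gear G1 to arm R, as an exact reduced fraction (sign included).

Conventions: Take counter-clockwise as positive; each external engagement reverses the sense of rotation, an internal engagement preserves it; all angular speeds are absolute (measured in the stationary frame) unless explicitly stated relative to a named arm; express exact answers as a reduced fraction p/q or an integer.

106/29

planetary set (29T centre, 24T on arm, 77T internal) — Willis relation
ring teeth: 29 + 2·24 = 77
29(ω_sun−ω_arm) = −77(ω_ring−ω_arm),  ω_ring = 0, ω_arm = 1
ω_sun = 1 − (77/29)(0−1) = 106/29
ω_out/ω_in = 106/29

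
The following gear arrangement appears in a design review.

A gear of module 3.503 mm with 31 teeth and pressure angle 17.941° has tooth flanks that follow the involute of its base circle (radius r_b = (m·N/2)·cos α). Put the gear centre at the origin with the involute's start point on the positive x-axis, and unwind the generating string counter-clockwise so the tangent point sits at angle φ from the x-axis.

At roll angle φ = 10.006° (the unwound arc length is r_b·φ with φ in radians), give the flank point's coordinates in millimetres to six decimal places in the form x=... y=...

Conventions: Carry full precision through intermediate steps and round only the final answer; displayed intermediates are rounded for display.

x=52.438009 y=0.091430

recognized (one wheel, involute flank): single-mesh tooth geometry, m = 3.503, N = 31
pitch radius r_p = m·N/2 = 3.503·31/2 = 54.296500
base radius r_b = r_p·cos α = 54.296500·cos 17.941° = 51.656290
roll angle φ = 10.006° = 0.17463764 rad
x = r_b·(cos φ + φ·sin φ) = 52.438009
y = r_b·(sin φ − φ·cos φ) = 0.091430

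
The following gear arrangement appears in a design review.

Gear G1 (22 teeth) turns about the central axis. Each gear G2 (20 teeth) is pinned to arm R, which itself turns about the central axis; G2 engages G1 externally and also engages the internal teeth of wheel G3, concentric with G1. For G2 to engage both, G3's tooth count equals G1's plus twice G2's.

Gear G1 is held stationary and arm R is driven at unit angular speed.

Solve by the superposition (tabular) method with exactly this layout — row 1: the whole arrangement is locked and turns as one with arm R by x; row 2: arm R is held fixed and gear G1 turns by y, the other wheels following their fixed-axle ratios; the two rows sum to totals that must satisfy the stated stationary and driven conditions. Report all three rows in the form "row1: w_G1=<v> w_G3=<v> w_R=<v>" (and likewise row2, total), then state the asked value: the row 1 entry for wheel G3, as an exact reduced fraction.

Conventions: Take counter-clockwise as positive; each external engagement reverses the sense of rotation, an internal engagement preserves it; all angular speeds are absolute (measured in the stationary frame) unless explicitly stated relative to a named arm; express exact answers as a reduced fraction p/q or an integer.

row1: w_G1=1 w_G3=1 w_R=1
row2: w_G1=-1 w_G3=11/31 w_R=0
total: w_G1=0 w_G3=42/31 w_R=1
asked value: 1

planetary set (22T centre, 20T on arm, 62T internal) — Willis relation
row 1 — lock + rotate with arm: ω_sun = ω_ring = ω_arm = x
superposition row 2 [arm held]: sun y, ring −(22/62)·y, arm 0
boundary: total ω_sun = x + y = 0 and total ω_arm = x = 1  ⇒  y = -1, x = 1
row 2 ring = −(22/62)·(-1) = 11/31
totals (row 1 + row 2): sun 1 + (-1) = 0, ring 1 + 11/31 = 42/31, arm 1 + 0 = 1
asked cell (row1, ring) = 1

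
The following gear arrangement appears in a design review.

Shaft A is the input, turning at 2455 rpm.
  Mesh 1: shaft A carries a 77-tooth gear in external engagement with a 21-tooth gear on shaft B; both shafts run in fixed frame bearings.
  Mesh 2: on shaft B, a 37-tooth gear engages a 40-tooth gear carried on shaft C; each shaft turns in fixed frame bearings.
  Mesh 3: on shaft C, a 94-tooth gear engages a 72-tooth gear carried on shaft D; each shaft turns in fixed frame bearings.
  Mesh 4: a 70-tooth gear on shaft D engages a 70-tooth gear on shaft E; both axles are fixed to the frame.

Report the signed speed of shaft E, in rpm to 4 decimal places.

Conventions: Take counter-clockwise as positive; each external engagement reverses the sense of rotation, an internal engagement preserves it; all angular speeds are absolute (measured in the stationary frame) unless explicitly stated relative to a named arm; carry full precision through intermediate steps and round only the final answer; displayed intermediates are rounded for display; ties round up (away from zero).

+10870.7627 rpm

recognized (5 fixed axles, 4 meshes): fixed-axis compound train
mesh 1 [77T→21T]: ω = 2455.0000×77/21 = 9001.6667 rpm, sense flips to −
mesh 2 [37T→40T]: ω = 9001.6667×37/40 = 8326.5417 rpm, sense flips to +
mesh 3 [94T→72T]: ω = 8326.5417×94/72 = 10870.7627 rpm, sense flips to −
mesh 4 [70T→70T]: ω = 10870.7627×70/70 = 10870.7627 rpm, sense flips to +
signed output speed = +10870.7627 rpm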